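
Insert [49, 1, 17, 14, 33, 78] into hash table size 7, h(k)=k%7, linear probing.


Insert 49: h=0 -> slot 0
Insert 1: h=1 -> slot 1
Insert 17: h=3 -> slot 3
Insert 14: h=0, 2 probes -> slot 2
Insert 33: h=5 -> slot 5
Insert 78: h=1, 3 probes -> slot 4

Table: [49, 1, 14, 17, 78, 33, None]


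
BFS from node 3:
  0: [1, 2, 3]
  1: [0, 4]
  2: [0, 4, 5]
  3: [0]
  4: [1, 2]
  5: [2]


Visit 3, enqueue [0]
Visit 0, enqueue [1, 2]
Visit 1, enqueue [4]
Visit 2, enqueue [5]
Visit 4, enqueue []
Visit 5, enqueue []

BFS order: [3, 0, 1, 2, 4, 5]


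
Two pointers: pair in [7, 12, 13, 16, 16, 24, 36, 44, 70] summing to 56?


lo=0(7)+hi=8(70)=77
lo=0(7)+hi=7(44)=51
lo=1(12)+hi=7(44)=56

Yes: 12+44=56


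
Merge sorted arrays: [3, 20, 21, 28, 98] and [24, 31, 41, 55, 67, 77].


Take 3 from A
Take 20 from A
Take 21 from A
Take 24 from B
Take 28 from A
Take 31 from B
Take 41 from B
Take 55 from B
Take 67 from B
Take 77 from B

Merged: [3, 20, 21, 24, 28, 31, 41, 55, 67, 77, 98]


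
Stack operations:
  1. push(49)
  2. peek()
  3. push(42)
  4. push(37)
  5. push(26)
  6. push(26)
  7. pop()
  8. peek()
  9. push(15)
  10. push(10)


push(49) -> [49]
peek()->49
push(42) -> [49, 42]
push(37) -> [49, 42, 37]
push(26) -> [49, 42, 37, 26]
push(26) -> [49, 42, 37, 26, 26]
pop()->26, [49, 42, 37, 26]
peek()->26
push(15) -> [49, 42, 37, 26, 15]
push(10) -> [49, 42, 37, 26, 15, 10]

Final stack: [49, 42, 37, 26, 15, 10]


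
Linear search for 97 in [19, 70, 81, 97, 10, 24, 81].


i=0: 19!=97
i=1: 70!=97
i=2: 81!=97
i=3: 97==97 found!

Found at 3, 4 comps


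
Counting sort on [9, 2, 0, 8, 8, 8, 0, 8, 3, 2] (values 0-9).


Input: [9, 2, 0, 8, 8, 8, 0, 8, 3, 2]
Counts: [2, 0, 2, 1, 0, 0, 0, 0, 4, 1]

Sorted: [0, 0, 2, 2, 3, 8, 8, 8, 8, 9]


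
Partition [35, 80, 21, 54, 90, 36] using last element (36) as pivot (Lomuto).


Pivot: 36
  35 <= 36: advance i (no swap)
  21 <= 36: swap -> [35, 21, 80, 54, 90, 36]
Place pivot at 2: [35, 21, 36, 54, 90, 80]

Partitioned: [35, 21, 36, 54, 90, 80]


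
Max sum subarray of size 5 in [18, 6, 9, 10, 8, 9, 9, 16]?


[0:5]: 51
[1:6]: 42
[2:7]: 45
[3:8]: 52

Max: 52 at [3:8]


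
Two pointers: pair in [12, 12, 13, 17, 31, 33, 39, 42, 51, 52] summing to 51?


lo=0(12)+hi=9(52)=64
lo=0(12)+hi=8(51)=63
lo=0(12)+hi=7(42)=54
lo=0(12)+hi=6(39)=51

Yes: 12+39=51


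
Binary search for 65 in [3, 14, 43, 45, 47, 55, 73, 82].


Step 1: lo=0, hi=7, mid=3, val=45
Step 2: lo=4, hi=7, mid=5, val=55
Step 3: lo=6, hi=7, mid=6, val=73

Not found


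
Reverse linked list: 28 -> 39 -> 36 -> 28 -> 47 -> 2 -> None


Step 1: curr=28, set curr.next=prev(None) | reversed so far: 28
Step 2: curr=39, set curr.next=prev(28) | reversed so far: 39 -> 28
Step 3: curr=36, set curr.next=prev(39) | reversed so far: 36 -> 39 -> 28
Step 4: curr=28, set curr.next=prev(36) | reversed so far: 28 -> 36 -> 39 -> 28
Step 5: curr=47, set curr.next=prev(28) | reversed so far: 47 -> 28 -> 36 -> 39 -> 28
Step 6: curr=2, set curr.next=prev(47) | reversed so far: 2 -> 47 -> 28 -> 36 -> 39 -> 28

2 -> 47 -> 28 -> 36 -> 39 -> 28 -> None


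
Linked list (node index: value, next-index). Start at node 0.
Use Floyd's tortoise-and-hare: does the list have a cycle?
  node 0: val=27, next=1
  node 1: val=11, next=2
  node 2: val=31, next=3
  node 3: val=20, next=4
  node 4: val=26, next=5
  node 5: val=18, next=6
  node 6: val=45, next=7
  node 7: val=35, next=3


Floyd's tortoise (slow, +1) and hare (fast, +2):
  init: slow=0, fast=0
  step 1: slow=1, fast=2
  step 2: slow=2, fast=4
  step 3: slow=3, fast=6
  step 4: slow=4, fast=3
  step 5: slow=5, fast=5
  slow == fast at node 5: cycle detected

Cycle: yes


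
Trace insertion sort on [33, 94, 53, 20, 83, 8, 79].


Initial: [33, 94, 53, 20, 83, 8, 79]
Insert 94: [33, 94, 53, 20, 83, 8, 79]
Insert 53: [33, 53, 94, 20, 83, 8, 79]
Insert 20: [20, 33, 53, 94, 83, 8, 79]
Insert 83: [20, 33, 53, 83, 94, 8, 79]
Insert 8: [8, 20, 33, 53, 83, 94, 79]
Insert 79: [8, 20, 33, 53, 79, 83, 94]

Sorted: [8, 20, 33, 53, 79, 83, 94]


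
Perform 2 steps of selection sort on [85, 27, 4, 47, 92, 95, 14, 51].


Initial: [85, 27, 4, 47, 92, 95, 14, 51]
Step 1: min=4 at 2
  Swap: [4, 27, 85, 47, 92, 95, 14, 51]
Step 2: min=14 at 6
  Swap: [4, 14, 85, 47, 92, 95, 27, 51]

After 2 steps: [4, 14, 85, 47, 92, 95, 27, 51]


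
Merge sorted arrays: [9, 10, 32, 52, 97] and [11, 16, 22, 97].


Take 9 from A
Take 10 from A
Take 11 from B
Take 16 from B
Take 22 from B
Take 32 from A
Take 52 from A
Take 97 from A

Merged: [9, 10, 11, 16, 22, 32, 52, 97, 97]


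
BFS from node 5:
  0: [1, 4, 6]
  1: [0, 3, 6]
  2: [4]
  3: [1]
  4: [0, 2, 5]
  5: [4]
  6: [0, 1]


Visit 5, enqueue [4]
Visit 4, enqueue [0, 2]
Visit 0, enqueue [1, 6]
Visit 2, enqueue []
Visit 1, enqueue [3]
Visit 6, enqueue []
Visit 3, enqueue []

BFS order: [5, 4, 0, 2, 1, 6, 3]


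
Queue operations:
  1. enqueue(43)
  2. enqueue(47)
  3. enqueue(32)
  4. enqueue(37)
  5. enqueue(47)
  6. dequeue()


enqueue(43) -> [43]
enqueue(47) -> [43, 47]
enqueue(32) -> [43, 47, 32]
enqueue(37) -> [43, 47, 32, 37]
enqueue(47) -> [43, 47, 32, 37, 47]
dequeue()->43, [47, 32, 37, 47]

Final queue: [47, 32, 37, 47]


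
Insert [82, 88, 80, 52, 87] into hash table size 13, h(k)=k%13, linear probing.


Insert 82: h=4 -> slot 4
Insert 88: h=10 -> slot 10
Insert 80: h=2 -> slot 2
Insert 52: h=0 -> slot 0
Insert 87: h=9 -> slot 9

Table: [52, None, 80, None, 82, None, None, None, None, 87, 88, None, None]


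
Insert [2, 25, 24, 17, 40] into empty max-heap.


Insert 2: [2]
Insert 25: [25, 2]
Insert 24: [25, 2, 24]
Insert 17: [25, 17, 24, 2]
Insert 40: [40, 25, 24, 2, 17]

Final heap: [40, 25, 24, 2, 17]


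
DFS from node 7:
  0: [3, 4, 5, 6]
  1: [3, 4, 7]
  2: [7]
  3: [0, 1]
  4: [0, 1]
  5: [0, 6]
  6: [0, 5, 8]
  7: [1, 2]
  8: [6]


Visit 7, push [2, 1]
Visit 1, push [4, 3]
Visit 3, push [0]
Visit 0, push [6, 5, 4]
Visit 4, push []
Visit 5, push [6]
Visit 6, push [8]
Visit 8, push []
Visit 2, push []

DFS order: [7, 1, 3, 0, 4, 5, 6, 8, 2]


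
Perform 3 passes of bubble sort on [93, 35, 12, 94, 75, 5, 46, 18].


Initial: [93, 35, 12, 94, 75, 5, 46, 18]
Pass 1: [35, 12, 93, 75, 5, 46, 18, 94] (6 swaps)
Pass 2: [12, 35, 75, 5, 46, 18, 93, 94] (5 swaps)
Pass 3: [12, 35, 5, 46, 18, 75, 93, 94] (3 swaps)

After 3 passes: [12, 35, 5, 46, 18, 75, 93, 94]


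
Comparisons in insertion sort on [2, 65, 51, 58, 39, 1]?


Algorithm: insertion sort
Input: [2, 65, 51, 58, 39, 1]
Sorted: [1, 2, 39, 51, 58, 65]

14


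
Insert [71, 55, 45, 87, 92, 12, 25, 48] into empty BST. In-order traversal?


Insert 71: root
Insert 55: L from 71
Insert 45: L from 71 -> L from 55
Insert 87: R from 71
Insert 92: R from 71 -> R from 87
Insert 12: L from 71 -> L from 55 -> L from 45
Insert 25: L from 71 -> L from 55 -> L from 45 -> R from 12
Insert 48: L from 71 -> L from 55 -> R from 45

In-order: [12, 25, 45, 48, 55, 71, 87, 92]


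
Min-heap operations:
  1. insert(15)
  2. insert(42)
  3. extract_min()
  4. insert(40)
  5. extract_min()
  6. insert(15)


insert(15) -> [15]
insert(42) -> [15, 42]
extract_min()->15, [42]
insert(40) -> [40, 42]
extract_min()->40, [42]
insert(15) -> [15, 42]

Final heap: [15, 42]


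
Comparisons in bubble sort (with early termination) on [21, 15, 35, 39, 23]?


Algorithm: bubble sort (with early termination)
Input: [21, 15, 35, 39, 23]
Sorted: [15, 21, 23, 35, 39]

9


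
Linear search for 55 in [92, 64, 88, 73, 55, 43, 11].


i=0: 92!=55
i=1: 64!=55
i=2: 88!=55
i=3: 73!=55
i=4: 55==55 found!

Found at 4, 5 comps


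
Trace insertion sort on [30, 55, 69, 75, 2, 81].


Initial: [30, 55, 69, 75, 2, 81]
Insert 55: [30, 55, 69, 75, 2, 81]
Insert 69: [30, 55, 69, 75, 2, 81]
Insert 75: [30, 55, 69, 75, 2, 81]
Insert 2: [2, 30, 55, 69, 75, 81]
Insert 81: [2, 30, 55, 69, 75, 81]

Sorted: [2, 30, 55, 69, 75, 81]


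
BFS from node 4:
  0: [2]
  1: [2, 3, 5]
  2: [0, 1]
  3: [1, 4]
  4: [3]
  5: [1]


Visit 4, enqueue [3]
Visit 3, enqueue [1]
Visit 1, enqueue [2, 5]
Visit 2, enqueue [0]
Visit 5, enqueue []
Visit 0, enqueue []

BFS order: [4, 3, 1, 2, 5, 0]


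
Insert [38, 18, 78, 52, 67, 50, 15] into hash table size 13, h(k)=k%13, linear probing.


Insert 38: h=12 -> slot 12
Insert 18: h=5 -> slot 5
Insert 78: h=0 -> slot 0
Insert 52: h=0, 1 probes -> slot 1
Insert 67: h=2 -> slot 2
Insert 50: h=11 -> slot 11
Insert 15: h=2, 1 probes -> slot 3

Table: [78, 52, 67, 15, None, 18, None, None, None, None, None, 50, 38]


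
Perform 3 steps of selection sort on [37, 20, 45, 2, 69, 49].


Initial: [37, 20, 45, 2, 69, 49]
Step 1: min=2 at 3
  Swap: [2, 20, 45, 37, 69, 49]
Step 2: min=20 at 1
  Swap: [2, 20, 45, 37, 69, 49]
Step 3: min=37 at 3
  Swap: [2, 20, 37, 45, 69, 49]

After 3 steps: [2, 20, 37, 45, 69, 49]


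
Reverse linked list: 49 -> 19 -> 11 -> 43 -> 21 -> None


Step 1: curr=49, set curr.next=prev(None) | reversed so far: 49
Step 2: curr=19, set curr.next=prev(49) | reversed so far: 19 -> 49
Step 3: curr=11, set curr.next=prev(19) | reversed so far: 11 -> 19 -> 49
Step 4: curr=43, set curr.next=prev(11) | reversed so far: 43 -> 11 -> 19 -> 49
Step 5: curr=21, set curr.next=prev(43) | reversed so far: 21 -> 43 -> 11 -> 19 -> 49

21 -> 43 -> 11 -> 19 -> 49 -> None


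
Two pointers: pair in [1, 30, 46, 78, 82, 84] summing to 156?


lo=0(1)+hi=5(84)=85
lo=1(30)+hi=5(84)=114
lo=2(46)+hi=5(84)=130
lo=3(78)+hi=5(84)=162
lo=3(78)+hi=4(82)=160

No pair found


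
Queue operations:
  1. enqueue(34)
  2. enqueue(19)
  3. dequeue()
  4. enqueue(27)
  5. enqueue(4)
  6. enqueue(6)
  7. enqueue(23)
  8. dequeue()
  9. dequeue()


enqueue(34) -> [34]
enqueue(19) -> [34, 19]
dequeue()->34, [19]
enqueue(27) -> [19, 27]
enqueue(4) -> [19, 27, 4]
enqueue(6) -> [19, 27, 4, 6]
enqueue(23) -> [19, 27, 4, 6, 23]
dequeue()->19, [27, 4, 6, 23]
dequeue()->27, [4, 6, 23]

Final queue: [4, 6, 23]


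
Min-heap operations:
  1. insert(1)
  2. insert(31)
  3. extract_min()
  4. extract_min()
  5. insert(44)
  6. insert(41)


insert(1) -> [1]
insert(31) -> [1, 31]
extract_min()->1, [31]
extract_min()->31, []
insert(44) -> [44]
insert(41) -> [41, 44]

Final heap: [41, 44]


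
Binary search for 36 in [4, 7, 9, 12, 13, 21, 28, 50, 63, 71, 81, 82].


Step 1: lo=0, hi=11, mid=5, val=21
Step 2: lo=6, hi=11, mid=8, val=63
Step 3: lo=6, hi=7, mid=6, val=28
Step 4: lo=7, hi=7, mid=7, val=50

Not found


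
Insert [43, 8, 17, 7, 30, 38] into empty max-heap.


Insert 43: [43]
Insert 8: [43, 8]
Insert 17: [43, 8, 17]
Insert 7: [43, 8, 17, 7]
Insert 30: [43, 30, 17, 7, 8]
Insert 38: [43, 30, 38, 7, 8, 17]

Final heap: [43, 30, 38, 7, 8, 17]


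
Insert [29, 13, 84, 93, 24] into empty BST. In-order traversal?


Insert 29: root
Insert 13: L from 29
Insert 84: R from 29
Insert 93: R from 29 -> R from 84
Insert 24: L from 29 -> R from 13

In-order: [13, 24, 29, 84, 93]


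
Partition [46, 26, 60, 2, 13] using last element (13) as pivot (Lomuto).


Pivot: 13
  2 <= 13: swap -> [2, 26, 60, 46, 13]
Place pivot at 1: [2, 13, 60, 46, 26]

Partitioned: [2, 13, 60, 46, 26]


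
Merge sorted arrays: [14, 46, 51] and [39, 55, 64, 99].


Take 14 from A
Take 39 from B
Take 46 from A
Take 51 from A

Merged: [14, 39, 46, 51, 55, 64, 99]


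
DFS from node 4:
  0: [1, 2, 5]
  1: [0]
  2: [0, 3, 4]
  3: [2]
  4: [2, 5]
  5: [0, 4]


Visit 4, push [5, 2]
Visit 2, push [3, 0]
Visit 0, push [5, 1]
Visit 1, push []
Visit 5, push []
Visit 3, push []

DFS order: [4, 2, 0, 1, 5, 3]


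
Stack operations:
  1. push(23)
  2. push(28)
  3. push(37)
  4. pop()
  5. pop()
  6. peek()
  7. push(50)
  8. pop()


push(23) -> [23]
push(28) -> [23, 28]
push(37) -> [23, 28, 37]
pop()->37, [23, 28]
pop()->28, [23]
peek()->23
push(50) -> [23, 50]
pop()->50, [23]

Final stack: [23]


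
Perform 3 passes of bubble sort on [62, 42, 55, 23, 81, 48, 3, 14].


Initial: [62, 42, 55, 23, 81, 48, 3, 14]
Pass 1: [42, 55, 23, 62, 48, 3, 14, 81] (6 swaps)
Pass 2: [42, 23, 55, 48, 3, 14, 62, 81] (4 swaps)
Pass 3: [23, 42, 48, 3, 14, 55, 62, 81] (4 swaps)

After 3 passes: [23, 42, 48, 3, 14, 55, 62, 81]


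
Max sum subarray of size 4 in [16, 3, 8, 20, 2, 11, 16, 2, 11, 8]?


[0:4]: 47
[1:5]: 33
[2:6]: 41
[3:7]: 49
[4:8]: 31
[5:9]: 40
[6:10]: 37

Max: 49 at [3:7]


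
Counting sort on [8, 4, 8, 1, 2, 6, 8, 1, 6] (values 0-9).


Input: [8, 4, 8, 1, 2, 6, 8, 1, 6]
Counts: [0, 2, 1, 0, 1, 0, 2, 0, 3, 0]

Sorted: [1, 1, 2, 4, 6, 6, 8, 8, 8]


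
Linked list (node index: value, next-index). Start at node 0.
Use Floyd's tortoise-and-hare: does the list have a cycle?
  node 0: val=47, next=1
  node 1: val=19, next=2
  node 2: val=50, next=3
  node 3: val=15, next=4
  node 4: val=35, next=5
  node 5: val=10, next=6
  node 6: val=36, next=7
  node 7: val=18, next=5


Floyd's tortoise (slow, +1) and hare (fast, +2):
  init: slow=0, fast=0
  step 1: slow=1, fast=2
  step 2: slow=2, fast=4
  step 3: slow=3, fast=6
  step 4: slow=4, fast=5
  step 5: slow=5, fast=7
  step 6: slow=6, fast=6
  slow == fast at node 6: cycle detected

Cycle: yes


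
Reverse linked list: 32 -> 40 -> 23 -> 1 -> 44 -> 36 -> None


Step 1: curr=32, set curr.next=prev(None) | reversed so far: 32
Step 2: curr=40, set curr.next=prev(32) | reversed so far: 40 -> 32
Step 3: curr=23, set curr.next=prev(40) | reversed so far: 23 -> 40 -> 32
Step 4: curr=1, set curr.next=prev(23) | reversed so far: 1 -> 23 -> 40 -> 32
Step 5: curr=44, set curr.next=prev(1) | reversed so far: 44 -> 1 -> 23 -> 40 -> 32
Step 6: curr=36, set curr.next=prev(44) | reversed so far: 36 -> 44 -> 1 -> 23 -> 40 -> 32

36 -> 44 -> 1 -> 23 -> 40 -> 32 -> None


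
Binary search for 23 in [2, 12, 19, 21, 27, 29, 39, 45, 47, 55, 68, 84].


Step 1: lo=0, hi=11, mid=5, val=29
Step 2: lo=0, hi=4, mid=2, val=19
Step 3: lo=3, hi=4, mid=3, val=21
Step 4: lo=4, hi=4, mid=4, val=27

Not found


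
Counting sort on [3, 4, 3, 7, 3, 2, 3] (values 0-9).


Input: [3, 4, 3, 7, 3, 2, 3]
Counts: [0, 0, 1, 4, 1, 0, 0, 1, 0, 0]

Sorted: [2, 3, 3, 3, 3, 4, 7]


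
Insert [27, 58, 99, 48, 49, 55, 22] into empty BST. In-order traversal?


Insert 27: root
Insert 58: R from 27
Insert 99: R from 27 -> R from 58
Insert 48: R from 27 -> L from 58
Insert 49: R from 27 -> L from 58 -> R from 48
Insert 55: R from 27 -> L from 58 -> R from 48 -> R from 49
Insert 22: L from 27

In-order: [22, 27, 48, 49, 55, 58, 99]


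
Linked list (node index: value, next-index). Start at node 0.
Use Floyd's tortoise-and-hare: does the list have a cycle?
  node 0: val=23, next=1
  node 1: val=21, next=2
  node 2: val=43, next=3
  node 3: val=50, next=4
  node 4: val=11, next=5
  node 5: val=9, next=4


Floyd's tortoise (slow, +1) and hare (fast, +2):
  init: slow=0, fast=0
  step 1: slow=1, fast=2
  step 2: slow=2, fast=4
  step 3: slow=3, fast=4
  step 4: slow=4, fast=4
  slow == fast at node 4: cycle detected

Cycle: yes


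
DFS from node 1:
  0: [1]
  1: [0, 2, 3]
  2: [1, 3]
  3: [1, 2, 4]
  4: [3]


Visit 1, push [3, 2, 0]
Visit 0, push []
Visit 2, push [3]
Visit 3, push [4]
Visit 4, push []

DFS order: [1, 0, 2, 3, 4]


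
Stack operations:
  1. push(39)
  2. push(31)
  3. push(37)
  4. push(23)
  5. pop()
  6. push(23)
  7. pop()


push(39) -> [39]
push(31) -> [39, 31]
push(37) -> [39, 31, 37]
push(23) -> [39, 31, 37, 23]
pop()->23, [39, 31, 37]
push(23) -> [39, 31, 37, 23]
pop()->23, [39, 31, 37]

Final stack: [39, 31, 37]


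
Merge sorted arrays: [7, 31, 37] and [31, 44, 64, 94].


Take 7 from A
Take 31 from A
Take 31 from B
Take 37 from A

Merged: [7, 31, 31, 37, 44, 64, 94]


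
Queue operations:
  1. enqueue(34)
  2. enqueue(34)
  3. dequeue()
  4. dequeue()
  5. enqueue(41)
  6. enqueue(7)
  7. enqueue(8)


enqueue(34) -> [34]
enqueue(34) -> [34, 34]
dequeue()->34, [34]
dequeue()->34, []
enqueue(41) -> [41]
enqueue(7) -> [41, 7]
enqueue(8) -> [41, 7, 8]

Final queue: [41, 7, 8]


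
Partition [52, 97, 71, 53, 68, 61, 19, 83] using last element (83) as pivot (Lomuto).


Pivot: 83
  52 <= 83: advance i (no swap)
  71 <= 83: swap -> [52, 71, 97, 53, 68, 61, 19, 83]
  53 <= 83: swap -> [52, 71, 53, 97, 68, 61, 19, 83]
  68 <= 83: swap -> [52, 71, 53, 68, 97, 61, 19, 83]
  61 <= 83: swap -> [52, 71, 53, 68, 61, 97, 19, 83]
  19 <= 83: swap -> [52, 71, 53, 68, 61, 19, 97, 83]
Place pivot at 6: [52, 71, 53, 68, 61, 19, 83, 97]

Partitioned: [52, 71, 53, 68, 61, 19, 83, 97]


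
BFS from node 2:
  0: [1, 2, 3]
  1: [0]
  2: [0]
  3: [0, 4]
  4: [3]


Visit 2, enqueue [0]
Visit 0, enqueue [1, 3]
Visit 1, enqueue []
Visit 3, enqueue [4]
Visit 4, enqueue []

BFS order: [2, 0, 1, 3, 4]


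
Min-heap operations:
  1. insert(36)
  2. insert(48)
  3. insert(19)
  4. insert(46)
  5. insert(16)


insert(36) -> [36]
insert(48) -> [36, 48]
insert(19) -> [19, 48, 36]
insert(46) -> [19, 46, 36, 48]
insert(16) -> [16, 19, 36, 48, 46]

Final heap: [16, 19, 36, 48, 46]


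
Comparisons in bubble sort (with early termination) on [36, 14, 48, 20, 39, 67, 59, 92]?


Algorithm: bubble sort (with early termination)
Input: [36, 14, 48, 20, 39, 67, 59, 92]
Sorted: [14, 20, 36, 39, 48, 59, 67, 92]

18


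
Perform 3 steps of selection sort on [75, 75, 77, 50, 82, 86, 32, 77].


Initial: [75, 75, 77, 50, 82, 86, 32, 77]
Step 1: min=32 at 6
  Swap: [32, 75, 77, 50, 82, 86, 75, 77]
Step 2: min=50 at 3
  Swap: [32, 50, 77, 75, 82, 86, 75, 77]
Step 3: min=75 at 3
  Swap: [32, 50, 75, 77, 82, 86, 75, 77]

After 3 steps: [32, 50, 75, 77, 82, 86, 75, 77]


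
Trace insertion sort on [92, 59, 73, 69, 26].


Initial: [92, 59, 73, 69, 26]
Insert 59: [59, 92, 73, 69, 26]
Insert 73: [59, 73, 92, 69, 26]
Insert 69: [59, 69, 73, 92, 26]
Insert 26: [26, 59, 69, 73, 92]

Sorted: [26, 59, 69, 73, 92]


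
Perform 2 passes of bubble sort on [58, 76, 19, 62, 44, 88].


Initial: [58, 76, 19, 62, 44, 88]
Pass 1: [58, 19, 62, 44, 76, 88] (3 swaps)
Pass 2: [19, 58, 44, 62, 76, 88] (2 swaps)

After 2 passes: [19, 58, 44, 62, 76, 88]


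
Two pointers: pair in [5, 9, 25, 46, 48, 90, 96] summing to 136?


lo=0(5)+hi=6(96)=101
lo=1(9)+hi=6(96)=105
lo=2(25)+hi=6(96)=121
lo=3(46)+hi=6(96)=142
lo=3(46)+hi=5(90)=136

Yes: 46+90=136


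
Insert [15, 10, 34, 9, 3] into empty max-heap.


Insert 15: [15]
Insert 10: [15, 10]
Insert 34: [34, 10, 15]
Insert 9: [34, 10, 15, 9]
Insert 3: [34, 10, 15, 9, 3]

Final heap: [34, 10, 15, 9, 3]


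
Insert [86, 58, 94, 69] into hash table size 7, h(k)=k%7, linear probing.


Insert 86: h=2 -> slot 2
Insert 58: h=2, 1 probes -> slot 3
Insert 94: h=3, 1 probes -> slot 4
Insert 69: h=6 -> slot 6

Table: [None, None, 86, 58, 94, None, 69]


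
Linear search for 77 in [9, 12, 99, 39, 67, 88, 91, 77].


i=0: 9!=77
i=1: 12!=77
i=2: 99!=77
i=3: 39!=77
i=4: 67!=77
i=5: 88!=77
i=6: 91!=77
i=7: 77==77 found!

Found at 7, 8 comps


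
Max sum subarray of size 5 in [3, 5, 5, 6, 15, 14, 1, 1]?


[0:5]: 34
[1:6]: 45
[2:7]: 41
[3:8]: 37

Max: 45 at [1:6]


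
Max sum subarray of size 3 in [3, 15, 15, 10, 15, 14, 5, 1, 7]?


[0:3]: 33
[1:4]: 40
[2:5]: 40
[3:6]: 39
[4:7]: 34
[5:8]: 20
[6:9]: 13

Max: 40 at [1:4]


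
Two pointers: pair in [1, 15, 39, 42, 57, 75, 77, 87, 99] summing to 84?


lo=0(1)+hi=8(99)=100
lo=0(1)+hi=7(87)=88
lo=0(1)+hi=6(77)=78
lo=1(15)+hi=6(77)=92
lo=1(15)+hi=5(75)=90
lo=1(15)+hi=4(57)=72
lo=2(39)+hi=4(57)=96
lo=2(39)+hi=3(42)=81

No pair found


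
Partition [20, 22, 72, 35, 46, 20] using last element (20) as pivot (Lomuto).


Pivot: 20
  20 <= 20: advance i (no swap)
Place pivot at 1: [20, 20, 72, 35, 46, 22]

Partitioned: [20, 20, 72, 35, 46, 22]


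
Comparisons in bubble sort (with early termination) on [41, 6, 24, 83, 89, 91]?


Algorithm: bubble sort (with early termination)
Input: [41, 6, 24, 83, 89, 91]
Sorted: [6, 24, 41, 83, 89, 91]

9


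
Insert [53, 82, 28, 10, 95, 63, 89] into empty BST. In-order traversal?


Insert 53: root
Insert 82: R from 53
Insert 28: L from 53
Insert 10: L from 53 -> L from 28
Insert 95: R from 53 -> R from 82
Insert 63: R from 53 -> L from 82
Insert 89: R from 53 -> R from 82 -> L from 95

In-order: [10, 28, 53, 63, 82, 89, 95]


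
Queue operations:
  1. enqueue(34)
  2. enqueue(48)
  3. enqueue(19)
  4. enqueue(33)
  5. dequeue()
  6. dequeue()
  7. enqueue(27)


enqueue(34) -> [34]
enqueue(48) -> [34, 48]
enqueue(19) -> [34, 48, 19]
enqueue(33) -> [34, 48, 19, 33]
dequeue()->34, [48, 19, 33]
dequeue()->48, [19, 33]
enqueue(27) -> [19, 33, 27]

Final queue: [19, 33, 27]


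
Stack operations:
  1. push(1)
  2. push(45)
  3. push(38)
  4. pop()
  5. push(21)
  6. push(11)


push(1) -> [1]
push(45) -> [1, 45]
push(38) -> [1, 45, 38]
pop()->38, [1, 45]
push(21) -> [1, 45, 21]
push(11) -> [1, 45, 21, 11]

Final stack: [1, 45, 21, 11]


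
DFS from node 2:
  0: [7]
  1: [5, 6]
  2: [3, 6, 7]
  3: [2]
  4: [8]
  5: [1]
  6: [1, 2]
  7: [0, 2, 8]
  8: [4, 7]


Visit 2, push [7, 6, 3]
Visit 3, push []
Visit 6, push [1]
Visit 1, push [5]
Visit 5, push []
Visit 7, push [8, 0]
Visit 0, push []
Visit 8, push [4]
Visit 4, push []

DFS order: [2, 3, 6, 1, 5, 7, 0, 8, 4]


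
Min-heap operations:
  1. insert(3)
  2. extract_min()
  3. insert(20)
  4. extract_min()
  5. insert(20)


insert(3) -> [3]
extract_min()->3, []
insert(20) -> [20]
extract_min()->20, []
insert(20) -> [20]

Final heap: [20]


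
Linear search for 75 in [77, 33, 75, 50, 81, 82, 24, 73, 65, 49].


i=0: 77!=75
i=1: 33!=75
i=2: 75==75 found!

Found at 2, 3 comps


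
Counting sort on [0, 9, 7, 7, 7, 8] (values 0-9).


Input: [0, 9, 7, 7, 7, 8]
Counts: [1, 0, 0, 0, 0, 0, 0, 3, 1, 1]

Sorted: [0, 7, 7, 7, 8, 9]


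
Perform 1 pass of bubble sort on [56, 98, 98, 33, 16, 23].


Initial: [56, 98, 98, 33, 16, 23]
Pass 1: [56, 98, 33, 16, 23, 98] (3 swaps)

After 1 pass: [56, 98, 33, 16, 23, 98]


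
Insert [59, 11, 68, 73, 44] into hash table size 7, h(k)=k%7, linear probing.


Insert 59: h=3 -> slot 3
Insert 11: h=4 -> slot 4
Insert 68: h=5 -> slot 5
Insert 73: h=3, 3 probes -> slot 6
Insert 44: h=2 -> slot 2

Table: [None, None, 44, 59, 11, 68, 73]


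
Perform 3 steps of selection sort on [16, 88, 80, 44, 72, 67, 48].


Initial: [16, 88, 80, 44, 72, 67, 48]
Step 1: min=16 at 0
  Swap: [16, 88, 80, 44, 72, 67, 48]
Step 2: min=44 at 3
  Swap: [16, 44, 80, 88, 72, 67, 48]
Step 3: min=48 at 6
  Swap: [16, 44, 48, 88, 72, 67, 80]

After 3 steps: [16, 44, 48, 88, 72, 67, 80]


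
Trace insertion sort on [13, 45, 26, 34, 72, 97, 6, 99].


Initial: [13, 45, 26, 34, 72, 97, 6, 99]
Insert 45: [13, 45, 26, 34, 72, 97, 6, 99]
Insert 26: [13, 26, 45, 34, 72, 97, 6, 99]
Insert 34: [13, 26, 34, 45, 72, 97, 6, 99]
Insert 72: [13, 26, 34, 45, 72, 97, 6, 99]
Insert 97: [13, 26, 34, 45, 72, 97, 6, 99]
Insert 6: [6, 13, 26, 34, 45, 72, 97, 99]
Insert 99: [6, 13, 26, 34, 45, 72, 97, 99]

Sorted: [6, 13, 26, 34, 45, 72, 97, 99]


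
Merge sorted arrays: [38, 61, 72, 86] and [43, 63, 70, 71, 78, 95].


Take 38 from A
Take 43 from B
Take 61 from A
Take 63 from B
Take 70 from B
Take 71 from B
Take 72 from A
Take 78 from B
Take 86 from A

Merged: [38, 43, 61, 63, 70, 71, 72, 78, 86, 95]


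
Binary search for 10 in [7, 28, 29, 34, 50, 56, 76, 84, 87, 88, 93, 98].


Step 1: lo=0, hi=11, mid=5, val=56
Step 2: lo=0, hi=4, mid=2, val=29
Step 3: lo=0, hi=1, mid=0, val=7
Step 4: lo=1, hi=1, mid=1, val=28

Not found


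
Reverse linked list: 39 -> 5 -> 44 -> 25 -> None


Step 1: curr=39, set curr.next=prev(None) | reversed so far: 39
Step 2: curr=5, set curr.next=prev(39) | reversed so far: 5 -> 39
Step 3: curr=44, set curr.next=prev(5) | reversed so far: 44 -> 5 -> 39
Step 4: curr=25, set curr.next=prev(44) | reversed so far: 25 -> 44 -> 5 -> 39

25 -> 44 -> 5 -> 39 -> None


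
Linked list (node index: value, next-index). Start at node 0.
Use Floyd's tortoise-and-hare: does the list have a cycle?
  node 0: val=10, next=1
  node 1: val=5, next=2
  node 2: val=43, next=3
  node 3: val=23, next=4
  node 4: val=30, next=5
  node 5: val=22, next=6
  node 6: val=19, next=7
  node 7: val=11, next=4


Floyd's tortoise (slow, +1) and hare (fast, +2):
  init: slow=0, fast=0
  step 1: slow=1, fast=2
  step 2: slow=2, fast=4
  step 3: slow=3, fast=6
  step 4: slow=4, fast=4
  slow == fast at node 4: cycle detected

Cycle: yes


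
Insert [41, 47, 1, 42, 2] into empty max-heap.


Insert 41: [41]
Insert 47: [47, 41]
Insert 1: [47, 41, 1]
Insert 42: [47, 42, 1, 41]
Insert 2: [47, 42, 1, 41, 2]

Final heap: [47, 42, 1, 41, 2]


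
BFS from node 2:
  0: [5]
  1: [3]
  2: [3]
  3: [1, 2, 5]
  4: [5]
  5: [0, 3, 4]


Visit 2, enqueue [3]
Visit 3, enqueue [1, 5]
Visit 1, enqueue []
Visit 5, enqueue [0, 4]
Visit 0, enqueue []
Visit 4, enqueue []

BFS order: [2, 3, 1, 5, 0, 4]


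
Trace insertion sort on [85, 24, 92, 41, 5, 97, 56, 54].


Initial: [85, 24, 92, 41, 5, 97, 56, 54]
Insert 24: [24, 85, 92, 41, 5, 97, 56, 54]
Insert 92: [24, 85, 92, 41, 5, 97, 56, 54]
Insert 41: [24, 41, 85, 92, 5, 97, 56, 54]
Insert 5: [5, 24, 41, 85, 92, 97, 56, 54]
Insert 97: [5, 24, 41, 85, 92, 97, 56, 54]
Insert 56: [5, 24, 41, 56, 85, 92, 97, 54]
Insert 54: [5, 24, 41, 54, 56, 85, 92, 97]

Sorted: [5, 24, 41, 54, 56, 85, 92, 97]


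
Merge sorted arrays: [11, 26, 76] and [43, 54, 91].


Take 11 from A
Take 26 from A
Take 43 from B
Take 54 from B
Take 76 from A

Merged: [11, 26, 43, 54, 76, 91]


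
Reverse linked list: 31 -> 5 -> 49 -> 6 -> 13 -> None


Step 1: curr=31, set curr.next=prev(None) | reversed so far: 31
Step 2: curr=5, set curr.next=prev(31) | reversed so far: 5 -> 31
Step 3: curr=49, set curr.next=prev(5) | reversed so far: 49 -> 5 -> 31
Step 4: curr=6, set curr.next=prev(49) | reversed so far: 6 -> 49 -> 5 -> 31
Step 5: curr=13, set curr.next=prev(6) | reversed so far: 13 -> 6 -> 49 -> 5 -> 31

13 -> 6 -> 49 -> 5 -> 31 -> None


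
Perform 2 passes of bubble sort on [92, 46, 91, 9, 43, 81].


Initial: [92, 46, 91, 9, 43, 81]
Pass 1: [46, 91, 9, 43, 81, 92] (5 swaps)
Pass 2: [46, 9, 43, 81, 91, 92] (3 swaps)

After 2 passes: [46, 9, 43, 81, 91, 92]


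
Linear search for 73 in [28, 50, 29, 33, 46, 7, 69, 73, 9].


i=0: 28!=73
i=1: 50!=73
i=2: 29!=73
i=3: 33!=73
i=4: 46!=73
i=5: 7!=73
i=6: 69!=73
i=7: 73==73 found!

Found at 7, 8 comps


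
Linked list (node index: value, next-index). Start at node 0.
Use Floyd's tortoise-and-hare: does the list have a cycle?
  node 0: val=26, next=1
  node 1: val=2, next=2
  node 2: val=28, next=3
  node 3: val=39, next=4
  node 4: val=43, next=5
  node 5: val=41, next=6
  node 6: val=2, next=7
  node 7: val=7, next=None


Floyd's tortoise (slow, +1) and hare (fast, +2):
  init: slow=0, fast=0
  step 1: slow=1, fast=2
  step 2: slow=2, fast=4
  step 3: slow=3, fast=6
  step 4: fast 6->7->None, no cycle

Cycle: no


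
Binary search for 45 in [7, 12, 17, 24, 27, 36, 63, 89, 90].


Step 1: lo=0, hi=8, mid=4, val=27
Step 2: lo=5, hi=8, mid=6, val=63
Step 3: lo=5, hi=5, mid=5, val=36

Not found


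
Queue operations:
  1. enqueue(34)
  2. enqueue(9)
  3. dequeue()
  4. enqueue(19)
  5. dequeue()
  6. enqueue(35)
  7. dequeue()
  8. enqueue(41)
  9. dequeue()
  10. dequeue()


enqueue(34) -> [34]
enqueue(9) -> [34, 9]
dequeue()->34, [9]
enqueue(19) -> [9, 19]
dequeue()->9, [19]
enqueue(35) -> [19, 35]
dequeue()->19, [35]
enqueue(41) -> [35, 41]
dequeue()->35, [41]
dequeue()->41, []

Final queue: []


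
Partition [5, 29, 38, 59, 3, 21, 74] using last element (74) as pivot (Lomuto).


Pivot: 74
  5 <= 74: advance i (no swap)
  29 <= 74: advance i (no swap)
  38 <= 74: advance i (no swap)
  59 <= 74: advance i (no swap)
  3 <= 74: advance i (no swap)
  21 <= 74: advance i (no swap)
Place pivot at 6: [5, 29, 38, 59, 3, 21, 74]

Partitioned: [5, 29, 38, 59, 3, 21, 74]


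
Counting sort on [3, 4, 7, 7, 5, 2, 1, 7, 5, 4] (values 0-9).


Input: [3, 4, 7, 7, 5, 2, 1, 7, 5, 4]
Counts: [0, 1, 1, 1, 2, 2, 0, 3, 0, 0]

Sorted: [1, 2, 3, 4, 4, 5, 5, 7, 7, 7]


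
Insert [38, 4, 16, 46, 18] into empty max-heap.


Insert 38: [38]
Insert 4: [38, 4]
Insert 16: [38, 4, 16]
Insert 46: [46, 38, 16, 4]
Insert 18: [46, 38, 16, 4, 18]

Final heap: [46, 38, 16, 4, 18]


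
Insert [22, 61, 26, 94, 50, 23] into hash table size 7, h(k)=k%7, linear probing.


Insert 22: h=1 -> slot 1
Insert 61: h=5 -> slot 5
Insert 26: h=5, 1 probes -> slot 6
Insert 94: h=3 -> slot 3
Insert 50: h=1, 1 probes -> slot 2
Insert 23: h=2, 2 probes -> slot 4

Table: [None, 22, 50, 94, 23, 61, 26]


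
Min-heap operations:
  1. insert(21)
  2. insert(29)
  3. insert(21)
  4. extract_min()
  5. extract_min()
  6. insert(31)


insert(21) -> [21]
insert(29) -> [21, 29]
insert(21) -> [21, 29, 21]
extract_min()->21, [21, 29]
extract_min()->21, [29]
insert(31) -> [29, 31]

Final heap: [29, 31]


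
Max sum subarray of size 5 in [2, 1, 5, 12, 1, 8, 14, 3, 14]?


[0:5]: 21
[1:6]: 27
[2:7]: 40
[3:8]: 38
[4:9]: 40

Max: 40 at [2:7]


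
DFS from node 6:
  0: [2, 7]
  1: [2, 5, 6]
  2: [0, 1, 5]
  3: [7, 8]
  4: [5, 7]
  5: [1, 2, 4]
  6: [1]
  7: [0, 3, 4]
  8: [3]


Visit 6, push [1]
Visit 1, push [5, 2]
Visit 2, push [5, 0]
Visit 0, push [7]
Visit 7, push [4, 3]
Visit 3, push [8]
Visit 8, push []
Visit 4, push [5]
Visit 5, push []

DFS order: [6, 1, 2, 0, 7, 3, 8, 4, 5]


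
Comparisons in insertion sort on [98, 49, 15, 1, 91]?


Algorithm: insertion sort
Input: [98, 49, 15, 1, 91]
Sorted: [1, 15, 49, 91, 98]

8


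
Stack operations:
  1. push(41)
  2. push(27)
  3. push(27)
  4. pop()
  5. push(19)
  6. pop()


push(41) -> [41]
push(27) -> [41, 27]
push(27) -> [41, 27, 27]
pop()->27, [41, 27]
push(19) -> [41, 27, 19]
pop()->19, [41, 27]

Final stack: [41, 27]


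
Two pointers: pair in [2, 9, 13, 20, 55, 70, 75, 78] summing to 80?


lo=0(2)+hi=7(78)=80

Yes: 2+78=80


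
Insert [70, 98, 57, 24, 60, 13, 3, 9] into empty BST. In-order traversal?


Insert 70: root
Insert 98: R from 70
Insert 57: L from 70
Insert 24: L from 70 -> L from 57
Insert 60: L from 70 -> R from 57
Insert 13: L from 70 -> L from 57 -> L from 24
Insert 3: L from 70 -> L from 57 -> L from 24 -> L from 13
Insert 9: L from 70 -> L from 57 -> L from 24 -> L from 13 -> R from 3

In-order: [3, 9, 13, 24, 57, 60, 70, 98]


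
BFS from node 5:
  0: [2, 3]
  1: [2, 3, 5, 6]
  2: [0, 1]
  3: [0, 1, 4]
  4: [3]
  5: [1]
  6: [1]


Visit 5, enqueue [1]
Visit 1, enqueue [2, 3, 6]
Visit 2, enqueue [0]
Visit 3, enqueue [4]
Visit 6, enqueue []
Visit 0, enqueue []
Visit 4, enqueue []

BFS order: [5, 1, 2, 3, 6, 0, 4]


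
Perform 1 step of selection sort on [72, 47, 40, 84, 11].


Initial: [72, 47, 40, 84, 11]
Step 1: min=11 at 4
  Swap: [11, 47, 40, 84, 72]

After 1 step: [11, 47, 40, 84, 72]


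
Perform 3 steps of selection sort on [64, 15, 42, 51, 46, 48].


Initial: [64, 15, 42, 51, 46, 48]
Step 1: min=15 at 1
  Swap: [15, 64, 42, 51, 46, 48]
Step 2: min=42 at 2
  Swap: [15, 42, 64, 51, 46, 48]
Step 3: min=46 at 4
  Swap: [15, 42, 46, 51, 64, 48]

After 3 steps: [15, 42, 46, 51, 64, 48]


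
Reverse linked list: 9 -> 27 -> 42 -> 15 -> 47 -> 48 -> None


Step 1: curr=9, set curr.next=prev(None) | reversed so far: 9
Step 2: curr=27, set curr.next=prev(9) | reversed so far: 27 -> 9
Step 3: curr=42, set curr.next=prev(27) | reversed so far: 42 -> 27 -> 9
Step 4: curr=15, set curr.next=prev(42) | reversed so far: 15 -> 42 -> 27 -> 9
Step 5: curr=47, set curr.next=prev(15) | reversed so far: 47 -> 15 -> 42 -> 27 -> 9
Step 6: curr=48, set curr.next=prev(47) | reversed so far: 48 -> 47 -> 15 -> 42 -> 27 -> 9

48 -> 47 -> 15 -> 42 -> 27 -> 9 -> None


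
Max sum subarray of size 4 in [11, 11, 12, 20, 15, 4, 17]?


[0:4]: 54
[1:5]: 58
[2:6]: 51
[3:7]: 56

Max: 58 at [1:5]


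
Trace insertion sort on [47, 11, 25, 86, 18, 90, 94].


Initial: [47, 11, 25, 86, 18, 90, 94]
Insert 11: [11, 47, 25, 86, 18, 90, 94]
Insert 25: [11, 25, 47, 86, 18, 90, 94]
Insert 86: [11, 25, 47, 86, 18, 90, 94]
Insert 18: [11, 18, 25, 47, 86, 90, 94]
Insert 90: [11, 18, 25, 47, 86, 90, 94]
Insert 94: [11, 18, 25, 47, 86, 90, 94]

Sorted: [11, 18, 25, 47, 86, 90, 94]


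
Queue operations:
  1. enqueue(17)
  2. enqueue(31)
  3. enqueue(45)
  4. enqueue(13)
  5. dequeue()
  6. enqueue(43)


enqueue(17) -> [17]
enqueue(31) -> [17, 31]
enqueue(45) -> [17, 31, 45]
enqueue(13) -> [17, 31, 45, 13]
dequeue()->17, [31, 45, 13]
enqueue(43) -> [31, 45, 13, 43]

Final queue: [31, 45, 13, 43]


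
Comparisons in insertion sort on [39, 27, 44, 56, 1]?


Algorithm: insertion sort
Input: [39, 27, 44, 56, 1]
Sorted: [1, 27, 39, 44, 56]

7


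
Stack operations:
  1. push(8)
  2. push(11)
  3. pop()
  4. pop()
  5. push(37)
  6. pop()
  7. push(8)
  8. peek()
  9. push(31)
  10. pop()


push(8) -> [8]
push(11) -> [8, 11]
pop()->11, [8]
pop()->8, []
push(37) -> [37]
pop()->37, []
push(8) -> [8]
peek()->8
push(31) -> [8, 31]
pop()->31, [8]

Final stack: [8]


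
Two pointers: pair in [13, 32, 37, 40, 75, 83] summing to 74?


lo=0(13)+hi=5(83)=96
lo=0(13)+hi=4(75)=88
lo=0(13)+hi=3(40)=53
lo=1(32)+hi=3(40)=72
lo=2(37)+hi=3(40)=77

No pair found


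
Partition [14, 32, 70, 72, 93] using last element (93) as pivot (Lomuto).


Pivot: 93
  14 <= 93: advance i (no swap)
  32 <= 93: advance i (no swap)
  70 <= 93: advance i (no swap)
  72 <= 93: advance i (no swap)
Place pivot at 4: [14, 32, 70, 72, 93]

Partitioned: [14, 32, 70, 72, 93]


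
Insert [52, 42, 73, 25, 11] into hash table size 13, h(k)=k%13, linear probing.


Insert 52: h=0 -> slot 0
Insert 42: h=3 -> slot 3
Insert 73: h=8 -> slot 8
Insert 25: h=12 -> slot 12
Insert 11: h=11 -> slot 11

Table: [52, None, None, 42, None, None, None, None, 73, None, None, 11, 25]


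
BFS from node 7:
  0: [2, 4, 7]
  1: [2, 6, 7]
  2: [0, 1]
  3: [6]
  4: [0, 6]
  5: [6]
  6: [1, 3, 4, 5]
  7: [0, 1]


Visit 7, enqueue [0, 1]
Visit 0, enqueue [2, 4]
Visit 1, enqueue [6]
Visit 2, enqueue []
Visit 4, enqueue []
Visit 6, enqueue [3, 5]
Visit 3, enqueue []
Visit 5, enqueue []

BFS order: [7, 0, 1, 2, 4, 6, 3, 5]


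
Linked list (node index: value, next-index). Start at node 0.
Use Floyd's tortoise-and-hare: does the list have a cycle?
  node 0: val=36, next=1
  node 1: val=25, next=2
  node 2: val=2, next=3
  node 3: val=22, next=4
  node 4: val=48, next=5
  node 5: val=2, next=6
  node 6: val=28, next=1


Floyd's tortoise (slow, +1) and hare (fast, +2):
  init: slow=0, fast=0
  step 1: slow=1, fast=2
  step 2: slow=2, fast=4
  step 3: slow=3, fast=6
  step 4: slow=4, fast=2
  step 5: slow=5, fast=4
  step 6: slow=6, fast=6
  slow == fast at node 6: cycle detected

Cycle: yes


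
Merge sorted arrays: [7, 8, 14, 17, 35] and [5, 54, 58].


Take 5 from B
Take 7 from A
Take 8 from A
Take 14 from A
Take 17 from A
Take 35 from A

Merged: [5, 7, 8, 14, 17, 35, 54, 58]


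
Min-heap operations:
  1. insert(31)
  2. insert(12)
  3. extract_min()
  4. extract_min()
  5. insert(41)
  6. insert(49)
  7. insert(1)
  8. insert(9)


insert(31) -> [31]
insert(12) -> [12, 31]
extract_min()->12, [31]
extract_min()->31, []
insert(41) -> [41]
insert(49) -> [41, 49]
insert(1) -> [1, 49, 41]
insert(9) -> [1, 9, 41, 49]

Final heap: [1, 9, 41, 49]


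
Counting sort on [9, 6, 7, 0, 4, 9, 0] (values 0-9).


Input: [9, 6, 7, 0, 4, 9, 0]
Counts: [2, 0, 0, 0, 1, 0, 1, 1, 0, 2]

Sorted: [0, 0, 4, 6, 7, 9, 9]


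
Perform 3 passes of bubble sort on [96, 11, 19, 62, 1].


Initial: [96, 11, 19, 62, 1]
Pass 1: [11, 19, 62, 1, 96] (4 swaps)
Pass 2: [11, 19, 1, 62, 96] (1 swaps)
Pass 3: [11, 1, 19, 62, 96] (1 swaps)

After 3 passes: [11, 1, 19, 62, 96]


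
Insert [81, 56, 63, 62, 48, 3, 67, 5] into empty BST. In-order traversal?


Insert 81: root
Insert 56: L from 81
Insert 63: L from 81 -> R from 56
Insert 62: L from 81 -> R from 56 -> L from 63
Insert 48: L from 81 -> L from 56
Insert 3: L from 81 -> L from 56 -> L from 48
Insert 67: L from 81 -> R from 56 -> R from 63
Insert 5: L from 81 -> L from 56 -> L from 48 -> R from 3

In-order: [3, 5, 48, 56, 62, 63, 67, 81]


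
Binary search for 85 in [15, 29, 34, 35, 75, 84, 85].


Step 1: lo=0, hi=6, mid=3, val=35
Step 2: lo=4, hi=6, mid=5, val=84
Step 3: lo=6, hi=6, mid=6, val=85

Found at index 6


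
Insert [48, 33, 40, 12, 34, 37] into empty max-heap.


Insert 48: [48]
Insert 33: [48, 33]
Insert 40: [48, 33, 40]
Insert 12: [48, 33, 40, 12]
Insert 34: [48, 34, 40, 12, 33]
Insert 37: [48, 34, 40, 12, 33, 37]

Final heap: [48, 34, 40, 12, 33, 37]


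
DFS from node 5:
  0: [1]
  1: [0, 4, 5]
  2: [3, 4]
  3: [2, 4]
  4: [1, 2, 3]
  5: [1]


Visit 5, push [1]
Visit 1, push [4, 0]
Visit 0, push []
Visit 4, push [3, 2]
Visit 2, push [3]
Visit 3, push []

DFS order: [5, 1, 0, 4, 2, 3]


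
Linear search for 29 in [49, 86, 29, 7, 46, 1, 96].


i=0: 49!=29
i=1: 86!=29
i=2: 29==29 found!

Found at 2, 3 comps


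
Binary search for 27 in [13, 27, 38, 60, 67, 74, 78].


Step 1: lo=0, hi=6, mid=3, val=60
Step 2: lo=0, hi=2, mid=1, val=27

Found at index 1


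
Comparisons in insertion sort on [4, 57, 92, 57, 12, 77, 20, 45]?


Algorithm: insertion sort
Input: [4, 57, 92, 57, 12, 77, 20, 45]
Sorted: [4, 12, 20, 45, 57, 57, 77, 92]

20


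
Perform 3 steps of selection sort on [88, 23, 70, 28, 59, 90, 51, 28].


Initial: [88, 23, 70, 28, 59, 90, 51, 28]
Step 1: min=23 at 1
  Swap: [23, 88, 70, 28, 59, 90, 51, 28]
Step 2: min=28 at 3
  Swap: [23, 28, 70, 88, 59, 90, 51, 28]
Step 3: min=28 at 7
  Swap: [23, 28, 28, 88, 59, 90, 51, 70]

After 3 steps: [23, 28, 28, 88, 59, 90, 51, 70]


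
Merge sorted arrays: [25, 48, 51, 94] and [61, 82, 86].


Take 25 from A
Take 48 from A
Take 51 from A
Take 61 from B
Take 82 from B
Take 86 from B

Merged: [25, 48, 51, 61, 82, 86, 94]


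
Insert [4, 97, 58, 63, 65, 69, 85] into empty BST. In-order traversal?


Insert 4: root
Insert 97: R from 4
Insert 58: R from 4 -> L from 97
Insert 63: R from 4 -> L from 97 -> R from 58
Insert 65: R from 4 -> L from 97 -> R from 58 -> R from 63
Insert 69: R from 4 -> L from 97 -> R from 58 -> R from 63 -> R from 65
Insert 85: R from 4 -> L from 97 -> R from 58 -> R from 63 -> R from 65 -> R from 69

In-order: [4, 58, 63, 65, 69, 85, 97]


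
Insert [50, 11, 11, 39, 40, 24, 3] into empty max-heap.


Insert 50: [50]
Insert 11: [50, 11]
Insert 11: [50, 11, 11]
Insert 39: [50, 39, 11, 11]
Insert 40: [50, 40, 11, 11, 39]
Insert 24: [50, 40, 24, 11, 39, 11]
Insert 3: [50, 40, 24, 11, 39, 11, 3]

Final heap: [50, 40, 24, 11, 39, 11, 3]


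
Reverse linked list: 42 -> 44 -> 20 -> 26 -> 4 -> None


Step 1: curr=42, set curr.next=prev(None) | reversed so far: 42
Step 2: curr=44, set curr.next=prev(42) | reversed so far: 44 -> 42
Step 3: curr=20, set curr.next=prev(44) | reversed so far: 20 -> 44 -> 42
Step 4: curr=26, set curr.next=prev(20) | reversed so far: 26 -> 20 -> 44 -> 42
Step 5: curr=4, set curr.next=prev(26) | reversed so far: 4 -> 26 -> 20 -> 44 -> 42

4 -> 26 -> 20 -> 44 -> 42 -> None


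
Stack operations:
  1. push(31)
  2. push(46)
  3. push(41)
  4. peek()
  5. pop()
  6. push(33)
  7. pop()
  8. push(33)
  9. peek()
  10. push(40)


push(31) -> [31]
push(46) -> [31, 46]
push(41) -> [31, 46, 41]
peek()->41
pop()->41, [31, 46]
push(33) -> [31, 46, 33]
pop()->33, [31, 46]
push(33) -> [31, 46, 33]
peek()->33
push(40) -> [31, 46, 33, 40]

Final stack: [31, 46, 33, 40]


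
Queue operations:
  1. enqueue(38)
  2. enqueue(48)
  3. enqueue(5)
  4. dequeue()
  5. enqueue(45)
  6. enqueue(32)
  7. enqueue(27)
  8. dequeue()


enqueue(38) -> [38]
enqueue(48) -> [38, 48]
enqueue(5) -> [38, 48, 5]
dequeue()->38, [48, 5]
enqueue(45) -> [48, 5, 45]
enqueue(32) -> [48, 5, 45, 32]
enqueue(27) -> [48, 5, 45, 32, 27]
dequeue()->48, [5, 45, 32, 27]

Final queue: [5, 45, 32, 27]
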